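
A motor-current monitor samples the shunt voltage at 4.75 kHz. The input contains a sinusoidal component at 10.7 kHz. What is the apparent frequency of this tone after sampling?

10.7 kHz mod fs = 1.2 kHz.
1.2 kHz ≤ fs/2 = 2.375 kHz, appears at 1.2 kHz.

1.2 kHz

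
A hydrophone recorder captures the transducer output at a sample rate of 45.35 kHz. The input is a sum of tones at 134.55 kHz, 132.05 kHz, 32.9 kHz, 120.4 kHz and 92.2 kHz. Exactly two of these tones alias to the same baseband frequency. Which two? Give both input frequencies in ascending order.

92.2 kHz, 134.55 kHz

fs/2 = 22.675 kHz.
134.55 kHz mod fs = 43.85 kHz.
43.85 kHz > fs/2 = 22.675 kHz, folds to fs − 43.85 kHz = 1.5 kHz.
132.05 kHz mod fs = 41.35 kHz.
41.35 kHz > fs/2 = 22.675 kHz, folds to fs − 41.35 kHz = 4 kHz.
32.9 kHz > fs/2 = 22.675 kHz, folds to fs − 32.9 kHz = 12.45 kHz.
120.4 kHz mod fs = 29.7 kHz.
29.7 kHz > fs/2 = 22.675 kHz, folds to fs − 29.7 kHz = 15.65 kHz.
92.2 kHz mod fs = 1.5 kHz.
1.5 kHz ≤ fs/2 = 22.675 kHz, appears at 1.5 kHz.
92.2 kHz and 134.55 kHz both map to 1.5 kHz.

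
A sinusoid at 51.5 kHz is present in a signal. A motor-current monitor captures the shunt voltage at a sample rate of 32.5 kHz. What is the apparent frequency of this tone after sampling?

13.5 kHz

51.5 kHz mod fs = 19 kHz.
19 kHz > fs/2 = 16.25 kHz, folds to fs − 19 kHz = 13.5 kHz.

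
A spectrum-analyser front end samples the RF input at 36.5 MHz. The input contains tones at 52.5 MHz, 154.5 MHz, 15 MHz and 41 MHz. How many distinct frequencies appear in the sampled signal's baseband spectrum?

fs/2 = 18.25 MHz.
52.5 MHz mod fs = 16 MHz.
16 MHz ≤ fs/2 = 18.25 MHz, appears at 16 MHz.
154.5 MHz mod fs = 8.5 MHz.
8.5 MHz ≤ fs/2 = 18.25 MHz, appears at 8.5 MHz.
15 MHz ≤ fs/2 = 18.25 MHz, passes unchanged.
41 MHz mod fs = 4.5 MHz.
4.5 MHz ≤ fs/2 = 18.25 MHz, appears at 4.5 MHz.
Distinct values: {4.5 MHz, 8.5 MHz, 15 MHz, 16 MHz} → 4.

4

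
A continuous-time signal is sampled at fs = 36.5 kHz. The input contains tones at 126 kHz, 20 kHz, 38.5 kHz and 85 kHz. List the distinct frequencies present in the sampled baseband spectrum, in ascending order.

2 kHz, 12 kHz, 16.5 kHz

fs/2 = 18.25 kHz.
126 kHz mod fs = 16.5 kHz.
16.5 kHz ≤ fs/2 = 18.25 kHz, appears at 16.5 kHz.
20 kHz > fs/2 = 18.25 kHz, folds to fs − 20 kHz = 16.5 kHz.
38.5 kHz mod fs = 2 kHz.
2 kHz ≤ fs/2 = 18.25 kHz, appears at 2 kHz.
85 kHz mod fs = 12 kHz.
12 kHz ≤ fs/2 = 18.25 kHz, appears at 12 kHz.
Distinct values: {2 kHz, 12 kHz, 16.5 kHz}.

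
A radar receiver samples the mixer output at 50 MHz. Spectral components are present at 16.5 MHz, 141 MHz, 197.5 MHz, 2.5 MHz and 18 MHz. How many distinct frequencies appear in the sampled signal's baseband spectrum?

4

fs/2 = 25 MHz.
16.5 MHz ≤ fs/2 = 25 MHz, passes unchanged.
141 MHz mod fs = 41 MHz.
41 MHz > fs/2 = 25 MHz, folds to fs − 41 MHz = 9 MHz.
197.5 MHz mod fs = 47.5 MHz.
47.5 MHz > fs/2 = 25 MHz, folds to fs − 47.5 MHz = 2.5 MHz.
2.5 MHz ≤ fs/2 = 25 MHz, passes unchanged.
18 MHz ≤ fs/2 = 25 MHz, passes unchanged.
Distinct values: {2.5 MHz, 9 MHz, 16.5 MHz, 18 MHz} → 4.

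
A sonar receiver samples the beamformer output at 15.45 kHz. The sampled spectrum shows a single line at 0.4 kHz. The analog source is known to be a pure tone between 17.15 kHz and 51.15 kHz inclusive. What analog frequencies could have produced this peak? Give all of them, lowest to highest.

30.5 kHz, 31.3 kHz, 45.95 kHz, 46.75 kHz

Frequencies that alias to 0.4 kHz are k·fs ± 0.4 kHz for integer k ≥ 0.
k=0: 0.4 kHz.
k=1: 15.05 kHz, 15.85 kHz.
k=2: 30.5 kHz, 31.3 kHz.
k=3: 45.95 kHz, 46.75 kHz.
k=4: 61.4 kHz, 62.2 kHz.
Within [17.15 kHz, 51.15 kHz]: 30.5 kHz, 31.3 kHz, 45.95 kHz, 46.75 kHz.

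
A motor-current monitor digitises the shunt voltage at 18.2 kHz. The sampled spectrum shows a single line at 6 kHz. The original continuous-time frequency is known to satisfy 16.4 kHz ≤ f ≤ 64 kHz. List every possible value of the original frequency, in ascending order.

Frequencies that alias to 6 kHz are k·fs ± 6 kHz for integer k ≥ 0.
k=0: 6 kHz.
k=1: 12.2 kHz, 24.2 kHz.
k=2: 30.4 kHz, 42.4 kHz.
k=3: 48.6 kHz, 60.6 kHz.
k=4: 66.8 kHz, 78.8 kHz.
Within [16.4 kHz, 64 kHz]: 24.2 kHz, 30.4 kHz, 42.4 kHz, 48.6 kHz, 60.6 kHz.

24.2 kHz, 30.4 kHz, 42.4 kHz, 48.6 kHz, 60.6 kHz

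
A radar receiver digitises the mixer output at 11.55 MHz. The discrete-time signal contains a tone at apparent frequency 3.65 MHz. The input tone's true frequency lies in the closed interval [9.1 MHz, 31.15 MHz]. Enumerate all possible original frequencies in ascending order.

15.2 MHz, 19.45 MHz, 26.75 MHz, 31 MHz

Frequencies that alias to 3.65 MHz are k·fs ± 3.65 MHz for integer k ≥ 0.
k=0: 3.65 MHz.
k=1: 7.9 MHz, 15.2 MHz.
k=2: 19.45 MHz, 26.75 MHz.
k=3: 31 MHz, 38.3 MHz.
k=4: 42.55 MHz, 49.85 MHz.
Within [9.1 MHz, 31.15 MHz]: 15.2 MHz, 19.45 MHz, 26.75 MHz, 31 MHz.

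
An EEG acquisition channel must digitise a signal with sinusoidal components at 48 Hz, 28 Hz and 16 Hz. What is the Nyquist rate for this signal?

96 Hz

Highest-frequency component: 48 Hz.
Nyquist rate = 2 × 48 Hz = 96 Hz.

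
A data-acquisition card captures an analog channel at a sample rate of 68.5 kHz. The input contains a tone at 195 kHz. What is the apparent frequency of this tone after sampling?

195 kHz mod fs = 58 kHz.
58 kHz > fs/2 = 34.25 kHz, folds to fs − 58 kHz = 10.5 kHz.

10.5 kHz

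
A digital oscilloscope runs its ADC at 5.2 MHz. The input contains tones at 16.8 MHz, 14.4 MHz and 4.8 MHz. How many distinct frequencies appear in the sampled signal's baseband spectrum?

fs/2 = 2.6 MHz.
16.8 MHz mod fs = 1.2 MHz.
1.2 MHz ≤ fs/2 = 2.6 MHz, appears at 1.2 MHz.
14.4 MHz mod fs = 4 MHz.
4 MHz > fs/2 = 2.6 MHz, folds to fs − 4 MHz = 1.2 MHz.
4.8 MHz > fs/2 = 2.6 MHz, folds to fs − 4.8 MHz = 0.4 MHz.
Distinct values: {0.4 MHz, 1.2 MHz} → 2.

2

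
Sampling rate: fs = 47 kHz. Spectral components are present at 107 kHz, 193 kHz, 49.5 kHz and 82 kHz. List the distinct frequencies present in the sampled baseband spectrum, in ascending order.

fs/2 = 23.5 kHz.
107 kHz mod fs = 13 kHz.
13 kHz ≤ fs/2 = 23.5 kHz, appears at 13 kHz.
193 kHz mod fs = 5 kHz.
5 kHz ≤ fs/2 = 23.5 kHz, appears at 5 kHz.
49.5 kHz mod fs = 2.5 kHz.
2.5 kHz ≤ fs/2 = 23.5 kHz, appears at 2.5 kHz.
82 kHz mod fs = 35 kHz.
35 kHz > fs/2 = 23.5 kHz, folds to fs − 35 kHz = 12 kHz.
Distinct values: {2.5 kHz, 5 kHz, 12 kHz, 13 kHz}.

2.5 kHz, 5 kHz, 12 kHz, 13 kHz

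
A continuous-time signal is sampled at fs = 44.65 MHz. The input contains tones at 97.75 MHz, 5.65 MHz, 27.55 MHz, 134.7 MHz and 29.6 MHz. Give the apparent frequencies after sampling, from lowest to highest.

fs/2 = 22.325 MHz.
97.75 MHz mod fs = 8.45 MHz.
8.45 MHz ≤ fs/2 = 22.325 MHz, appears at 8.45 MHz.
5.65 MHz ≤ fs/2 = 22.325 MHz, passes unchanged.
27.55 MHz > fs/2 = 22.325 MHz, folds to fs − 27.55 MHz = 17.1 MHz.
134.7 MHz mod fs = 0.75 MHz.
0.75 MHz ≤ fs/2 = 22.325 MHz, appears at 0.75 MHz.
29.6 MHz > fs/2 = 22.325 MHz, folds to fs − 29.6 MHz = 15.05 MHz.
Distinct values: {0.75 MHz, 5.65 MHz, 8.45 MHz, 15.05 MHz, 17.1 MHz}.

0.75 MHz, 5.65 MHz, 8.45 MHz, 15.05 MHz, 17.1 MHz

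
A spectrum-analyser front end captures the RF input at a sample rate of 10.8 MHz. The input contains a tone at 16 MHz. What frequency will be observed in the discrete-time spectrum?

16 MHz mod fs = 5.2 MHz.
5.2 MHz ≤ fs/2 = 5.4 MHz, appears at 5.2 MHz.

5.2 MHz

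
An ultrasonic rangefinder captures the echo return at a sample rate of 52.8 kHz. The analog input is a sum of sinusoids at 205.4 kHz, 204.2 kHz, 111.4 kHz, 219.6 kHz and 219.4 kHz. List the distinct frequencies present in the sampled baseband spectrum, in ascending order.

5.8 kHz, 7 kHz, 8.2 kHz, 8.4 kHz

fs/2 = 26.4 kHz.
205.4 kHz mod fs = 47 kHz.
47 kHz > fs/2 = 26.4 kHz, folds to fs − 47 kHz = 5.8 kHz.
204.2 kHz mod fs = 45.8 kHz.
45.8 kHz > fs/2 = 26.4 kHz, folds to fs − 45.8 kHz = 7 kHz.
111.4 kHz mod fs = 5.8 kHz.
5.8 kHz ≤ fs/2 = 26.4 kHz, appears at 5.8 kHz.
219.6 kHz mod fs = 8.4 kHz.
8.4 kHz ≤ fs/2 = 26.4 kHz, appears at 8.4 kHz.
219.4 kHz mod fs = 8.2 kHz.
8.2 kHz ≤ fs/2 = 26.4 kHz, appears at 8.2 kHz.
Distinct values: {5.8 kHz, 7 kHz, 8.2 kHz, 8.4 kHz}.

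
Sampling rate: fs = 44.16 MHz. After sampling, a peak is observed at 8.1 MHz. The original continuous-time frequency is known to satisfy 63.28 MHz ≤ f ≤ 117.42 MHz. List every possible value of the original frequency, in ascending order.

80.22 MHz, 96.42 MHz

Frequencies that alias to 8.1 MHz are k·fs ± 8.1 MHz for integer k ≥ 0.
k=0: 8.1 MHz.
k=1: 36.06 MHz, 52.26 MHz.
k=2: 80.22 MHz, 96.42 MHz.
k=3: 124.38 MHz, 140.58 MHz.
Within [63.28 MHz, 117.42 MHz]: 80.22 MHz, 96.42 MHz.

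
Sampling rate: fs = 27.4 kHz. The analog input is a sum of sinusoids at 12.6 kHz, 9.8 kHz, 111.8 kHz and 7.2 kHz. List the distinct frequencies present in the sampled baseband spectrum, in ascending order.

fs/2 = 13.7 kHz.
12.6 kHz ≤ fs/2 = 13.7 kHz, passes unchanged.
9.8 kHz ≤ fs/2 = 13.7 kHz, passes unchanged.
111.8 kHz mod fs = 2.2 kHz.
2.2 kHz ≤ fs/2 = 13.7 kHz, appears at 2.2 kHz.
7.2 kHz ≤ fs/2 = 13.7 kHz, passes unchanged.
Distinct values: {2.2 kHz, 7.2 kHz, 9.8 kHz, 12.6 kHz}.

2.2 kHz, 7.2 kHz, 9.8 kHz, 12.6 kHz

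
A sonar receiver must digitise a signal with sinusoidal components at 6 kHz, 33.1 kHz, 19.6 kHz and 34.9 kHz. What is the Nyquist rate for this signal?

Highest-frequency component: 34.9 kHz.
Nyquist rate = 2 × 34.9 kHz = 69.8 kHz.

69.8 kHz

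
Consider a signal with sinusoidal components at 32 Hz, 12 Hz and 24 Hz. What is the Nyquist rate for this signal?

Highest-frequency component: 32 Hz.
Nyquist rate = 2 × 32 Hz = 64 Hz.

64 Hz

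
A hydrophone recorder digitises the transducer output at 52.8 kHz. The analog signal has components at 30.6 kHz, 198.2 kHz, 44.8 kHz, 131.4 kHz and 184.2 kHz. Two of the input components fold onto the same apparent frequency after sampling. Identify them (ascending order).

131.4 kHz, 184.2 kHz

fs/2 = 26.4 kHz.
30.6 kHz > fs/2 = 26.4 kHz, folds to fs − 30.6 kHz = 22.2 kHz.
198.2 kHz mod fs = 39.8 kHz.
39.8 kHz > fs/2 = 26.4 kHz, folds to fs − 39.8 kHz = 13 kHz.
44.8 kHz > fs/2 = 26.4 kHz, folds to fs − 44.8 kHz = 8 kHz.
131.4 kHz mod fs = 25.8 kHz.
25.8 kHz ≤ fs/2 = 26.4 kHz, appears at 25.8 kHz.
184.2 kHz mod fs = 25.8 kHz.
25.8 kHz ≤ fs/2 = 26.4 kHz, appears at 25.8 kHz.
131.4 kHz and 184.2 kHz both map to 25.8 kHz.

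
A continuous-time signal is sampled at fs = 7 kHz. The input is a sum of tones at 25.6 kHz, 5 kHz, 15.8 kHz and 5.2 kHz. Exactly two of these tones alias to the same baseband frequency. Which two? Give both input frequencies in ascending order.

5.2 kHz, 15.8 kHz

fs/2 = 3.5 kHz.
25.6 kHz mod fs = 4.6 kHz.
4.6 kHz > fs/2 = 3.5 kHz, folds to fs − 4.6 kHz = 2.4 kHz.
5 kHz > fs/2 = 3.5 kHz, folds to fs − 5 kHz = 2 kHz.
15.8 kHz mod fs = 1.8 kHz.
1.8 kHz ≤ fs/2 = 3.5 kHz, appears at 1.8 kHz.
5.2 kHz > fs/2 = 3.5 kHz, folds to fs − 5.2 kHz = 1.8 kHz.
5.2 kHz and 15.8 kHz both map to 1.8 kHz.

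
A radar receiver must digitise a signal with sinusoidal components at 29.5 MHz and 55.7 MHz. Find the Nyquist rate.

111.4 MHz

Highest-frequency component: 55.7 MHz.
Nyquist rate = 2 × 55.7 MHz = 111.4 MHz.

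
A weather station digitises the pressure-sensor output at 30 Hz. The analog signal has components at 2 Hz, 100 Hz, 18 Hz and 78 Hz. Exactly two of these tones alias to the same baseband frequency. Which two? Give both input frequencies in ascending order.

18 Hz, 78 Hz

fs/2 = 15 Hz.
2 Hz ≤ fs/2 = 15 Hz, passes unchanged.
100 Hz mod fs = 10 Hz.
10 Hz ≤ fs/2 = 15 Hz, appears at 10 Hz.
18 Hz > fs/2 = 15 Hz, folds to fs − 18 Hz = 12 Hz.
78 Hz mod fs = 18 Hz.
18 Hz > fs/2 = 15 Hz, folds to fs − 18 Hz = 12 Hz.
18 Hz and 78 Hz both map to 12 Hz.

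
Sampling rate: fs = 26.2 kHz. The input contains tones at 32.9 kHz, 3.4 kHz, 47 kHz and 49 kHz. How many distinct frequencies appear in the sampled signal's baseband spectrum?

3

fs/2 = 13.1 kHz.
32.9 kHz mod fs = 6.7 kHz.
6.7 kHz ≤ fs/2 = 13.1 kHz, appears at 6.7 kHz.
3.4 kHz ≤ fs/2 = 13.1 kHz, passes unchanged.
47 kHz mod fs = 20.8 kHz.
20.8 kHz > fs/2 = 13.1 kHz, folds to fs − 20.8 kHz = 5.4 kHz.
49 kHz mod fs = 22.8 kHz.
22.8 kHz > fs/2 = 13.1 kHz, folds to fs − 22.8 kHz = 3.4 kHz.
Distinct values: {3.4 kHz, 5.4 kHz, 6.7 kHz} → 3.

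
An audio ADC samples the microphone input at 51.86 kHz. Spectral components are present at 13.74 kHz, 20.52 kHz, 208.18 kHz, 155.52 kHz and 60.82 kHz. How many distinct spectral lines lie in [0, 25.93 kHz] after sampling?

5

fs/2 = 25.93 kHz.
13.74 kHz ≤ fs/2 = 25.93 kHz, passes unchanged.
20.52 kHz ≤ fs/2 = 25.93 kHz, passes unchanged.
208.18 kHz mod fs = 0.74 kHz.
0.74 kHz ≤ fs/2 = 25.93 kHz, appears at 0.74 kHz.
155.52 kHz mod fs = 51.8 kHz.
51.8 kHz > fs/2 = 25.93 kHz, folds to fs − 51.8 kHz = 0.06 kHz.
60.82 kHz mod fs = 8.96 kHz.
8.96 kHz ≤ fs/2 = 25.93 kHz, appears at 8.96 kHz.
Distinct values: {0.06 kHz, 0.74 kHz, 8.96 kHz, 13.74 kHz, 20.52 kHz} → 5.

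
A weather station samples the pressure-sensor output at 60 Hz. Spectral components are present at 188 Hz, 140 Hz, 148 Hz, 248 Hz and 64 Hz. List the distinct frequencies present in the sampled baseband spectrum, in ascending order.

4 Hz, 8 Hz, 20 Hz, 28 Hz

fs/2 = 30 Hz.
188 Hz mod fs = 8 Hz.
8 Hz ≤ fs/2 = 30 Hz, appears at 8 Hz.
140 Hz mod fs = 20 Hz.
20 Hz ≤ fs/2 = 30 Hz, appears at 20 Hz.
148 Hz mod fs = 28 Hz.
28 Hz ≤ fs/2 = 30 Hz, appears at 28 Hz.
248 Hz mod fs = 8 Hz.
8 Hz ≤ fs/2 = 30 Hz, appears at 8 Hz.
64 Hz mod fs = 4 Hz.
4 Hz ≤ fs/2 = 30 Hz, appears at 4 Hz.
Distinct values: {4 Hz, 8 Hz, 20 Hz, 28 Hz}.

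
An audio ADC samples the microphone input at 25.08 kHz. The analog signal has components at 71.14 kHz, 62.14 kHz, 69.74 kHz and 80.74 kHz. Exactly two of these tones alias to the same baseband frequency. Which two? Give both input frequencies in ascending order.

fs/2 = 12.54 kHz.
71.14 kHz mod fs = 20.98 kHz.
20.98 kHz > fs/2 = 12.54 kHz, folds to fs − 20.98 kHz = 4.1 kHz.
62.14 kHz mod fs = 11.98 kHz.
11.98 kHz ≤ fs/2 = 12.54 kHz, appears at 11.98 kHz.
69.74 kHz mod fs = 19.58 kHz.
19.58 kHz > fs/2 = 12.54 kHz, folds to fs − 19.58 kHz = 5.5 kHz.
80.74 kHz mod fs = 5.5 kHz.
5.5 kHz ≤ fs/2 = 12.54 kHz, appears at 5.5 kHz.
69.74 kHz and 80.74 kHz both map to 5.5 kHz.

69.74 kHz, 80.74 kHz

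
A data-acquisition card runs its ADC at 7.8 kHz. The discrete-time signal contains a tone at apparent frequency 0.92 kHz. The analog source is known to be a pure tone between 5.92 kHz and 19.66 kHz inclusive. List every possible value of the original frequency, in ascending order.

Frequencies that alias to 0.92 kHz are k·fs ± 0.92 kHz for integer k ≥ 0.
k=0: 0.92 kHz.
k=1: 6.88 kHz, 8.72 kHz.
k=2: 14.68 kHz, 16.52 kHz.
k=3: 22.48 kHz, 24.32 kHz.
Within [5.92 kHz, 19.66 kHz]: 6.88 kHz, 8.72 kHz, 14.68 kHz, 16.52 kHz.

6.88 kHz, 8.72 kHz, 14.68 kHz, 16.52 kHz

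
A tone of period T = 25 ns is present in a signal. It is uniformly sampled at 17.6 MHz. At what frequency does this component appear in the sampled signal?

T = 25 ns → f = 1/T = 40 MHz.
40 MHz mod fs = 4.8 MHz.
4.8 MHz ≤ fs/2 = 8.8 MHz, appears at 4.8 MHz.

4.8 MHz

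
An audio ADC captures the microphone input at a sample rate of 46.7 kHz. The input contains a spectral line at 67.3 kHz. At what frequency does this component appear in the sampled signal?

20.6 kHz

67.3 kHz mod fs = 20.6 kHz.
20.6 kHz ≤ fs/2 = 23.35 kHz, appears at 20.6 kHz.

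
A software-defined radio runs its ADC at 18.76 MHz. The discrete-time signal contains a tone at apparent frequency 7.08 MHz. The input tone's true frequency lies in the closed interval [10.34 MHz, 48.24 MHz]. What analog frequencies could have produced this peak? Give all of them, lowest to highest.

11.68 MHz, 25.84 MHz, 30.44 MHz, 44.6 MHz

Frequencies that alias to 7.08 MHz are k·fs ± 7.08 MHz for integer k ≥ 0.
k=0: 7.08 MHz.
k=1: 11.68 MHz, 25.84 MHz.
k=2: 30.44 MHz, 44.6 MHz.
k=3: 49.2 MHz, 63.36 MHz.
Within [10.34 MHz, 48.24 MHz]: 11.68 MHz, 25.84 MHz, 30.44 MHz, 44.6 MHz.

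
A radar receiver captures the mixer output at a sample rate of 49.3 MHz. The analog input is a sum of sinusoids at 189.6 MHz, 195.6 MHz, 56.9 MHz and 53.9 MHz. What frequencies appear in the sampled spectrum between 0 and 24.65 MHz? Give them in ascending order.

fs/2 = 24.65 MHz.
189.6 MHz mod fs = 41.7 MHz.
41.7 MHz > fs/2 = 24.65 MHz, folds to fs − 41.7 MHz = 7.6 MHz.
195.6 MHz mod fs = 47.7 MHz.
47.7 MHz > fs/2 = 24.65 MHz, folds to fs − 47.7 MHz = 1.6 MHz.
56.9 MHz mod fs = 7.6 MHz.
7.6 MHz ≤ fs/2 = 24.65 MHz, appears at 7.6 MHz.
53.9 MHz mod fs = 4.6 MHz.
4.6 MHz ≤ fs/2 = 24.65 MHz, appears at 4.6 MHz.
Distinct values: {1.6 MHz, 4.6 MHz, 7.6 MHz}.

1.6 MHz, 4.6 MHz, 7.6 MHz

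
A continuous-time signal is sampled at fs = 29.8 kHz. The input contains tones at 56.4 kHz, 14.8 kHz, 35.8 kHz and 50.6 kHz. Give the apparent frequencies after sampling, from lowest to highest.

fs/2 = 14.9 kHz.
56.4 kHz mod fs = 26.6 kHz.
26.6 kHz > fs/2 = 14.9 kHz, folds to fs − 26.6 kHz = 3.2 kHz.
14.8 kHz ≤ fs/2 = 14.9 kHz, passes unchanged.
35.8 kHz mod fs = 6 kHz.
6 kHz ≤ fs/2 = 14.9 kHz, appears at 6 kHz.
50.6 kHz mod fs = 20.8 kHz.
20.8 kHz > fs/2 = 14.9 kHz, folds to fs − 20.8 kHz = 9 kHz.
Distinct values: {3.2 kHz, 6 kHz, 9 kHz, 14.8 kHz}.

3.2 kHz, 6 kHz, 9 kHz, 14.8 kHz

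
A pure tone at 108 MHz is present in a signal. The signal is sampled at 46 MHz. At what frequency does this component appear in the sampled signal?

108 MHz mod fs = 16 MHz.
16 MHz ≤ fs/2 = 23 MHz, appears at 16 MHz.

16 MHz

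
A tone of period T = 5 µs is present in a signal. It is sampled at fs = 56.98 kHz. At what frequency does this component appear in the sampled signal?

27.92 kHz

T = 5 µs → f = 1/T = 200 kHz.
200 kHz mod fs = 29.06 kHz.
29.06 kHz > fs/2 = 28.49 kHz, folds to fs − 29.06 kHz = 27.92 kHz.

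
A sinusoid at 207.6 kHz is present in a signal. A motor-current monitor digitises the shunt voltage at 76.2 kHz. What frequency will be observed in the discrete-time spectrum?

21 kHz

207.6 kHz mod fs = 55.2 kHz.
55.2 kHz > fs/2 = 38.1 kHz, folds to fs − 55.2 kHz = 21 kHz.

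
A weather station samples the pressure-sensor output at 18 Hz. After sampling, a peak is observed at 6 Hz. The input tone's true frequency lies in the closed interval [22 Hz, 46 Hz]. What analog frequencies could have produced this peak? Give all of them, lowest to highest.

Frequencies that alias to 6 Hz are k·fs ± 6 Hz for integer k ≥ 0.
k=0: 6 Hz.
k=1: 12 Hz, 24 Hz.
k=2: 30 Hz, 42 Hz.
k=3: 48 Hz, 60 Hz.
Within [22 Hz, 46 Hz]: 24 Hz, 30 Hz, 42 Hz.

24 Hz, 30 Hz, 42 Hz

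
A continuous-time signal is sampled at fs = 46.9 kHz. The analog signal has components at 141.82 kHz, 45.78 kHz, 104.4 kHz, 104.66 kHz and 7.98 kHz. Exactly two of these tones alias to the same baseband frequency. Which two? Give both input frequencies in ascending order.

45.78 kHz, 141.82 kHz

fs/2 = 23.45 kHz.
141.82 kHz mod fs = 1.12 kHz.
1.12 kHz ≤ fs/2 = 23.45 kHz, appears at 1.12 kHz.
45.78 kHz > fs/2 = 23.45 kHz, folds to fs − 45.78 kHz = 1.12 kHz.
104.4 kHz mod fs = 10.6 kHz.
10.6 kHz ≤ fs/2 = 23.45 kHz, appears at 10.6 kHz.
104.66 kHz mod fs = 10.86 kHz.
10.86 kHz ≤ fs/2 = 23.45 kHz, appears at 10.86 kHz.
7.98 kHz ≤ fs/2 = 23.45 kHz, passes unchanged.
45.78 kHz and 141.82 kHz both map to 1.12 kHz.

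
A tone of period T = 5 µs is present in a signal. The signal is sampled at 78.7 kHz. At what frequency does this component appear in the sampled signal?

36.1 kHz

T = 5 µs → f = 1/T = 200 kHz.
200 kHz mod fs = 42.6 kHz.
42.6 kHz > fs/2 = 39.35 kHz, folds to fs − 42.6 kHz = 36.1 kHz.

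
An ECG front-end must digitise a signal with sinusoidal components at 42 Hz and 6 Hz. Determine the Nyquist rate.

Highest-frequency component: 42 Hz.
Nyquist rate = 2 × 42 Hz = 84 Hz.

84 Hz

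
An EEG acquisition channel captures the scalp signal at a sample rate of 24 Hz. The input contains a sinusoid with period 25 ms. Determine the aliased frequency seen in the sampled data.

T = 25 ms → f = 1/T = 40 Hz.
40 Hz mod fs = 16 Hz.
16 Hz > fs/2 = 12 Hz, folds to fs − 16 Hz = 8 Hz.

8 Hz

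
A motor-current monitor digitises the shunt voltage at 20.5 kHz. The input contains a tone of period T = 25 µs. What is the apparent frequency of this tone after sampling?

1 kHz

T = 25 µs → f = 1/T = 40 kHz.
40 kHz mod fs = 19.5 kHz.
19.5 kHz > fs/2 = 10.25 kHz, folds to fs − 19.5 kHz = 1 kHz.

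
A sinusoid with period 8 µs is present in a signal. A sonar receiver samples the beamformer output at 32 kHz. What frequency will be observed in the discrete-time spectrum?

3 kHz

T = 8 µs → f = 1/T = 125 kHz.
125 kHz mod fs = 29 kHz.
29 kHz > fs/2 = 16 kHz, folds to fs − 29 kHz = 3 kHz.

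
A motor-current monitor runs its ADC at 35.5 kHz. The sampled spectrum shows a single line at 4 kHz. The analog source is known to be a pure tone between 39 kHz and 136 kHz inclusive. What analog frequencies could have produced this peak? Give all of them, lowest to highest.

39.5 kHz, 67 kHz, 75 kHz, 102.5 kHz, 110.5 kHz

Frequencies that alias to 4 kHz are k·fs ± 4 kHz for integer k ≥ 0.
k=0: 4 kHz.
k=1: 31.5 kHz, 39.5 kHz.
k=2: 67 kHz, 75 kHz.
k=3: 102.5 kHz, 110.5 kHz.
k=4: 138 kHz, 146 kHz.
Within [39 kHz, 136 kHz]: 39.5 kHz, 67 kHz, 75 kHz, 102.5 kHz, 110.5 kHz.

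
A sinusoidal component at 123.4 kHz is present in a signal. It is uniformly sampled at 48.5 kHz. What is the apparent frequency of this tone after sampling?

22.1 kHz

123.4 kHz mod fs = 26.4 kHz.
26.4 kHz > fs/2 = 24.25 kHz, folds to fs − 26.4 kHz = 22.1 kHz.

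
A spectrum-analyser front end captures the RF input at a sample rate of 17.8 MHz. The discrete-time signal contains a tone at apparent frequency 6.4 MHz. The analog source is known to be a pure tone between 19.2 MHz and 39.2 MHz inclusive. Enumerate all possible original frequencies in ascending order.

Frequencies that alias to 6.4 MHz are k·fs ± 6.4 MHz for integer k ≥ 0.
k=0: 6.4 MHz.
k=1: 11.4 MHz, 24.2 MHz.
k=2: 29.2 MHz, 42 MHz.
k=3: 47 MHz, 59.8 MHz.
Within [19.2 MHz, 39.2 MHz]: 24.2 MHz, 29.2 MHz.

24.2 MHz, 29.2 MHz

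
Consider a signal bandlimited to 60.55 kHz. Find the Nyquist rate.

Nyquist rate = 2 × 60.55 kHz = 121.1 kHz.

121.1 kHz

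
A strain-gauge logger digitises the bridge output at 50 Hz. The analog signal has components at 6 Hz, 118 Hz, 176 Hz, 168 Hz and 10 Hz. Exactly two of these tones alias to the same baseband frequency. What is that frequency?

18 Hz

fs/2 = 25 Hz.
6 Hz ≤ fs/2 = 25 Hz, passes unchanged.
118 Hz mod fs = 18 Hz.
18 Hz ≤ fs/2 = 25 Hz, appears at 18 Hz.
176 Hz mod fs = 26 Hz.
26 Hz > fs/2 = 25 Hz, folds to fs − 26 Hz = 24 Hz.
168 Hz mod fs = 18 Hz.
18 Hz ≤ fs/2 = 25 Hz, appears at 18 Hz.
10 Hz ≤ fs/2 = 25 Hz, passes unchanged.
118 Hz and 168 Hz both map to 18 Hz.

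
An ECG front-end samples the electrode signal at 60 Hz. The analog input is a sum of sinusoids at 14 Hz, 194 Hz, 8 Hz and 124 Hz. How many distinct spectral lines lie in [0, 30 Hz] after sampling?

3

fs/2 = 30 Hz.
14 Hz ≤ fs/2 = 30 Hz, passes unchanged.
194 Hz mod fs = 14 Hz.
14 Hz ≤ fs/2 = 30 Hz, appears at 14 Hz.
8 Hz ≤ fs/2 = 30 Hz, passes unchanged.
124 Hz mod fs = 4 Hz.
4 Hz ≤ fs/2 = 30 Hz, appears at 4 Hz.
Distinct values: {4 Hz, 8 Hz, 14 Hz} → 3.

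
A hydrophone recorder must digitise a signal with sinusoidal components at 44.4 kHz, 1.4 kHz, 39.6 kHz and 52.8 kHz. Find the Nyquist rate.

Highest-frequency component: 52.8 kHz.
Nyquist rate = 2 × 52.8 kHz = 105.6 kHz.

105.6 kHz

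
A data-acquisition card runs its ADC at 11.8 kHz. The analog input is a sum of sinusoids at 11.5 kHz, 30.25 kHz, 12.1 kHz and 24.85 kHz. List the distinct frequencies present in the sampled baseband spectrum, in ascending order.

fs/2 = 5.9 kHz.
11.5 kHz > fs/2 = 5.9 kHz, folds to fs − 11.5 kHz = 0.3 kHz.
30.25 kHz mod fs = 6.65 kHz.
6.65 kHz > fs/2 = 5.9 kHz, folds to fs − 6.65 kHz = 5.15 kHz.
12.1 kHz mod fs = 0.3 kHz.
0.3 kHz ≤ fs/2 = 5.9 kHz, appears at 0.3 kHz.
24.85 kHz mod fs = 1.25 kHz.
1.25 kHz ≤ fs/2 = 5.9 kHz, appears at 1.25 kHz.
Distinct values: {0.3 kHz, 1.25 kHz, 5.15 kHz}.

0.3 kHz, 1.25 kHz, 5.15 kHz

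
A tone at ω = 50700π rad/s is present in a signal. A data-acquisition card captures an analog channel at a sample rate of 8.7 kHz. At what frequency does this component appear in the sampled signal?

0.75 kHz

ω = 50700π rad/s → f = ω/(2π) = 25350 Hz = 25.35 kHz.
25.35 kHz mod fs = 7.95 kHz.
7.95 kHz > fs/2 = 4.35 kHz, folds to fs − 7.95 kHz = 0.75 kHz.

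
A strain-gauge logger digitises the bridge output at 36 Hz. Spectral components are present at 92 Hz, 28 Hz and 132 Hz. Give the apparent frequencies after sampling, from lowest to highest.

fs/2 = 18 Hz.
92 Hz mod fs = 20 Hz.
20 Hz > fs/2 = 18 Hz, folds to fs − 20 Hz = 16 Hz.
28 Hz > fs/2 = 18 Hz, folds to fs − 28 Hz = 8 Hz.
132 Hz mod fs = 24 Hz.
24 Hz > fs/2 = 18 Hz, folds to fs − 24 Hz = 12 Hz.
Distinct values: {8 Hz, 12 Hz, 16 Hz}.

8 Hz, 12 Hz, 16 Hz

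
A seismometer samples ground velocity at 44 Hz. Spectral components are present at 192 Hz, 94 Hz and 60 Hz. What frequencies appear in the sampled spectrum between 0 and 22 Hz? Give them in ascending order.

6 Hz, 16 Hz

fs/2 = 22 Hz.
192 Hz mod fs = 16 Hz.
16 Hz ≤ fs/2 = 22 Hz, appears at 16 Hz.
94 Hz mod fs = 6 Hz.
6 Hz ≤ fs/2 = 22 Hz, appears at 6 Hz.
60 Hz mod fs = 16 Hz.
16 Hz ≤ fs/2 = 22 Hz, appears at 16 Hz.
Distinct values: {6 Hz, 16 Hz}.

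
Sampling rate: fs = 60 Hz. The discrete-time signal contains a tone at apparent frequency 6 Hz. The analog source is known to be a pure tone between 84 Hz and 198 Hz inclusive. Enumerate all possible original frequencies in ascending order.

Frequencies that alias to 6 Hz are k·fs ± 6 Hz for integer k ≥ 0.
k=0: 6 Hz.
k=1: 54 Hz, 66 Hz.
k=2: 114 Hz, 126 Hz.
k=3: 174 Hz, 186 Hz.
k=4: 234 Hz, 246 Hz.
Within [84 Hz, 198 Hz]: 114 Hz, 126 Hz, 174 Hz, 186 Hz.

114 Hz, 126 Hz, 174 Hz, 186 Hz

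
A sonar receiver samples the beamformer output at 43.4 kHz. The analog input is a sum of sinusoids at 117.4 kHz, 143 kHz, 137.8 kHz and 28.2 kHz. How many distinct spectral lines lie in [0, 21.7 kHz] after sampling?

fs/2 = 21.7 kHz.
117.4 kHz mod fs = 30.6 kHz.
30.6 kHz > fs/2 = 21.7 kHz, folds to fs − 30.6 kHz = 12.8 kHz.
143 kHz mod fs = 12.8 kHz.
12.8 kHz ≤ fs/2 = 21.7 kHz, appears at 12.8 kHz.
137.8 kHz mod fs = 7.6 kHz.
7.6 kHz ≤ fs/2 = 21.7 kHz, appears at 7.6 kHz.
28.2 kHz > fs/2 = 21.7 kHz, folds to fs − 28.2 kHz = 15.2 kHz.
Distinct values: {7.6 kHz, 12.8 kHz, 15.2 kHz} → 3.

3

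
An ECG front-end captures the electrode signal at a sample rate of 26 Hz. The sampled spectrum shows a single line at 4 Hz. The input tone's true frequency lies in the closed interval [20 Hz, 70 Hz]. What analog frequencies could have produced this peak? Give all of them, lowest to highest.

Frequencies that alias to 4 Hz are k·fs ± 4 Hz for integer k ≥ 0.
k=0: 4 Hz.
k=1: 22 Hz, 30 Hz.
k=2: 48 Hz, 56 Hz.
k=3: 74 Hz, 82 Hz.
Within [20 Hz, 70 Hz]: 22 Hz, 30 Hz, 48 Hz, 56 Hz.

22 Hz, 30 Hz, 48 Hz, 56 Hz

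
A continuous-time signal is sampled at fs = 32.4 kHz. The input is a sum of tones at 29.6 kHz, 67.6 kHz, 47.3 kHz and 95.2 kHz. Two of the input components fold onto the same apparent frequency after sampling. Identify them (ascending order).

fs/2 = 16.2 kHz.
29.6 kHz > fs/2 = 16.2 kHz, folds to fs − 29.6 kHz = 2.8 kHz.
67.6 kHz mod fs = 2.8 kHz.
2.8 kHz ≤ fs/2 = 16.2 kHz, appears at 2.8 kHz.
47.3 kHz mod fs = 14.9 kHz.
14.9 kHz ≤ fs/2 = 16.2 kHz, appears at 14.9 kHz.
95.2 kHz mod fs = 30.4 kHz.
30.4 kHz > fs/2 = 16.2 kHz, folds to fs − 30.4 kHz = 2 kHz.
29.6 kHz and 67.6 kHz both map to 2.8 kHz.

29.6 kHz, 67.6 kHz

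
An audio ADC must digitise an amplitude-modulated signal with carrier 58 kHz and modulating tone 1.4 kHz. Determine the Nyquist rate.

AM sidebands sit at fc ± fm = 56.6 kHz and 59.4 kHz.
Highest-frequency component: 59.4 kHz.
Nyquist rate = 2 × 59.4 kHz = 118.8 kHz.

118.8 kHz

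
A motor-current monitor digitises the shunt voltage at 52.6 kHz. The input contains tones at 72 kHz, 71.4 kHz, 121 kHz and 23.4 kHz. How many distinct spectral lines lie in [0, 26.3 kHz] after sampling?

fs/2 = 26.3 kHz.
72 kHz mod fs = 19.4 kHz.
19.4 kHz ≤ fs/2 = 26.3 kHz, appears at 19.4 kHz.
71.4 kHz mod fs = 18.8 kHz.
18.8 kHz ≤ fs/2 = 26.3 kHz, appears at 18.8 kHz.
121 kHz mod fs = 15.8 kHz.
15.8 kHz ≤ fs/2 = 26.3 kHz, appears at 15.8 kHz.
23.4 kHz ≤ fs/2 = 26.3 kHz, passes unchanged.
Distinct values: {15.8 kHz, 18.8 kHz, 19.4 kHz, 23.4 kHz} → 4.

4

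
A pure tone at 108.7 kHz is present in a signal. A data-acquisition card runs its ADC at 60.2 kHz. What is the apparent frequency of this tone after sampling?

108.7 kHz mod fs = 48.5 kHz.
48.5 kHz > fs/2 = 30.1 kHz, folds to fs − 48.5 kHz = 11.7 kHz.

11.7 kHz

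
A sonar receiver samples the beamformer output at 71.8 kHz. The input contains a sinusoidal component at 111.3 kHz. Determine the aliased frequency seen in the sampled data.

32.3 kHz

111.3 kHz mod fs = 39.5 kHz.
39.5 kHz > fs/2 = 35.9 kHz, folds to fs − 39.5 kHz = 32.3 kHz.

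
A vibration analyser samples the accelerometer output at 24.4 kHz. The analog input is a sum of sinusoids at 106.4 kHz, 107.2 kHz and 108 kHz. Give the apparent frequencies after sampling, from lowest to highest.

8.8 kHz, 9.6 kHz, 10.4 kHz

fs/2 = 12.2 kHz.
106.4 kHz mod fs = 8.8 kHz.
8.8 kHz ≤ fs/2 = 12.2 kHz, appears at 8.8 kHz.
107.2 kHz mod fs = 9.6 kHz.
9.6 kHz ≤ fs/2 = 12.2 kHz, appears at 9.6 kHz.
108 kHz mod fs = 10.4 kHz.
10.4 kHz ≤ fs/2 = 12.2 kHz, appears at 10.4 kHz.
Distinct values: {8.8 kHz, 9.6 kHz, 10.4 kHz}.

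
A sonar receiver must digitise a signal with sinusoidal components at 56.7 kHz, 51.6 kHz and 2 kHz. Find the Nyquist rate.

Highest-frequency component: 56.7 kHz.
Nyquist rate = 2 × 56.7 kHz = 113.4 kHz.

113.4 kHz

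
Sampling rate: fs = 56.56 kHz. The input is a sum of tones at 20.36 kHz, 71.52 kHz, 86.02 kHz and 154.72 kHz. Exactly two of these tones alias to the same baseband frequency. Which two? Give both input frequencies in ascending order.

71.52 kHz, 154.72 kHz

fs/2 = 28.28 kHz.
20.36 kHz ≤ fs/2 = 28.28 kHz, passes unchanged.
71.52 kHz mod fs = 14.96 kHz.
14.96 kHz ≤ fs/2 = 28.28 kHz, appears at 14.96 kHz.
86.02 kHz mod fs = 29.46 kHz.
29.46 kHz > fs/2 = 28.28 kHz, folds to fs − 29.46 kHz = 27.1 kHz.
154.72 kHz mod fs = 41.6 kHz.
41.6 kHz > fs/2 = 28.28 kHz, folds to fs − 41.6 kHz = 14.96 kHz.
71.52 kHz and 154.72 kHz both map to 14.96 kHz.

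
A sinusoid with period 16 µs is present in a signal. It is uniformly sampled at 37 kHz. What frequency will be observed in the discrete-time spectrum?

T = 16 µs → f = 1/T = 62.5 kHz.
62.5 kHz mod fs = 25.5 kHz.
25.5 kHz > fs/2 = 18.5 kHz, folds to fs − 25.5 kHz = 11.5 kHz.

11.5 kHz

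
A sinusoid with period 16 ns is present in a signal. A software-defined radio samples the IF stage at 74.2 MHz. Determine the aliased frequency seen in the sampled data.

11.7 MHz

T = 16 ns → f = 1/T = 62.5 MHz.
62.5 MHz > fs/2 = 37.1 MHz, folds to fs − 62.5 MHz = 11.7 MHz.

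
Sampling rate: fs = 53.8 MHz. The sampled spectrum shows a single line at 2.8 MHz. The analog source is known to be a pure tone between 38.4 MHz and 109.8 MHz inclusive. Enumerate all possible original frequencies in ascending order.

51 MHz, 56.6 MHz, 104.8 MHz

Frequencies that alias to 2.8 MHz are k·fs ± 2.8 MHz for integer k ≥ 0.
k=0: 2.8 MHz.
k=1: 51 MHz, 56.6 MHz.
k=2: 104.8 MHz, 110.4 MHz.
k=3: 158.6 MHz, 164.2 MHz.
Within [38.4 MHz, 109.8 MHz]: 51 MHz, 56.6 MHz, 104.8 MHz.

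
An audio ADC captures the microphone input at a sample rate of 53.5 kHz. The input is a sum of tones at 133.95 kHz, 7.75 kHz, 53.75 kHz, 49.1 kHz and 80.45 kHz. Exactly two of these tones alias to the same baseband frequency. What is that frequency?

fs/2 = 26.75 kHz.
133.95 kHz mod fs = 26.95 kHz.
26.95 kHz > fs/2 = 26.75 kHz, folds to fs − 26.95 kHz = 26.55 kHz.
7.75 kHz ≤ fs/2 = 26.75 kHz, passes unchanged.
53.75 kHz mod fs = 0.25 kHz.
0.25 kHz ≤ fs/2 = 26.75 kHz, appears at 0.25 kHz.
49.1 kHz > fs/2 = 26.75 kHz, folds to fs − 49.1 kHz = 4.4 kHz.
80.45 kHz mod fs = 26.95 kHz.
26.95 kHz > fs/2 = 26.75 kHz, folds to fs − 26.95 kHz = 26.55 kHz.
80.45 kHz and 133.95 kHz both map to 26.55 kHz.

26.55 kHz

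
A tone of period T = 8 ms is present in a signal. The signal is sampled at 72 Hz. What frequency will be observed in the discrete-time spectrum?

T = 8 ms → f = 1/T = 125 Hz.
125 Hz mod fs = 53 Hz.
53 Hz > fs/2 = 36 Hz, folds to fs − 53 Hz = 19 Hz.

19 Hz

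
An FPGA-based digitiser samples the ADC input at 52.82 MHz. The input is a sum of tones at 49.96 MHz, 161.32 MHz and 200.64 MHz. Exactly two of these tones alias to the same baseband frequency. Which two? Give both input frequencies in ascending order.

49.96 MHz, 161.32 MHz

fs/2 = 26.41 MHz.
49.96 MHz > fs/2 = 26.41 MHz, folds to fs − 49.96 MHz = 2.86 MHz.
161.32 MHz mod fs = 2.86 MHz.
2.86 MHz ≤ fs/2 = 26.41 MHz, appears at 2.86 MHz.
200.64 MHz mod fs = 42.18 MHz.
42.18 MHz > fs/2 = 26.41 MHz, folds to fs − 42.18 MHz = 10.64 MHz.
49.96 MHz and 161.32 MHz both map to 2.86 MHz.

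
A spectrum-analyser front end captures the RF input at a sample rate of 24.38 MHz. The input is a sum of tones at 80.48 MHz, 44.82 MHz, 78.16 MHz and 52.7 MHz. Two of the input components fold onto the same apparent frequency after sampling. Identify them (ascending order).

fs/2 = 12.19 MHz.
80.48 MHz mod fs = 7.34 MHz.
7.34 MHz ≤ fs/2 = 12.19 MHz, appears at 7.34 MHz.
44.82 MHz mod fs = 20.44 MHz.
20.44 MHz > fs/2 = 12.19 MHz, folds to fs − 20.44 MHz = 3.94 MHz.
78.16 MHz mod fs = 5.02 MHz.
5.02 MHz ≤ fs/2 = 12.19 MHz, appears at 5.02 MHz.
52.7 MHz mod fs = 3.94 MHz.
3.94 MHz ≤ fs/2 = 12.19 MHz, appears at 3.94 MHz.
44.82 MHz and 52.7 MHz both map to 3.94 MHz.

44.82 MHz, 52.7 MHz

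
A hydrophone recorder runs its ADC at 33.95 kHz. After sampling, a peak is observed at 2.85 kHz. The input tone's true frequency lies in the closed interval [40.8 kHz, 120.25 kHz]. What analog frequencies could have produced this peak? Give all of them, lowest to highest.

Frequencies that alias to 2.85 kHz are k·fs ± 2.85 kHz for integer k ≥ 0.
k=0: 2.85 kHz.
k=1: 31.1 kHz, 36.8 kHz.
k=2: 65.05 kHz, 70.75 kHz.
k=3: 99 kHz, 104.7 kHz.
k=4: 132.95 kHz, 138.65 kHz.
Within [40.8 kHz, 120.25 kHz]: 65.05 kHz, 70.75 kHz, 99 kHz, 104.7 kHz.

65.05 kHz, 70.75 kHz, 99 kHz, 104.7 kHz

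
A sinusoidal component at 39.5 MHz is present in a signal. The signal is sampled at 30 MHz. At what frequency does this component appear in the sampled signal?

9.5 MHz

39.5 MHz mod fs = 9.5 MHz.
9.5 MHz ≤ fs/2 = 15 MHz, appears at 9.5 MHz.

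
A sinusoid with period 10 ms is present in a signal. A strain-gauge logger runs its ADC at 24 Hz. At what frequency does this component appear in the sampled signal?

4 Hz

T = 10 ms → f = 1/T = 100 Hz.
100 Hz mod fs = 4 Hz.
4 Hz ≤ fs/2 = 12 Hz, appears at 4 Hz.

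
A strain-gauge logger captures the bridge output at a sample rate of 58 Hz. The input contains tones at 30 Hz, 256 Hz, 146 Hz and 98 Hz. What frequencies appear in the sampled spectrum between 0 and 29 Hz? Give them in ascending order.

fs/2 = 29 Hz.
30 Hz > fs/2 = 29 Hz, folds to fs − 30 Hz = 28 Hz.
256 Hz mod fs = 24 Hz.
24 Hz ≤ fs/2 = 29 Hz, appears at 24 Hz.
146 Hz mod fs = 30 Hz.
30 Hz > fs/2 = 29 Hz, folds to fs − 30 Hz = 28 Hz.
98 Hz mod fs = 40 Hz.
40 Hz > fs/2 = 29 Hz, folds to fs − 40 Hz = 18 Hz.
Distinct values: {18 Hz, 24 Hz, 28 Hz}.

18 Hz, 24 Hz, 28 Hz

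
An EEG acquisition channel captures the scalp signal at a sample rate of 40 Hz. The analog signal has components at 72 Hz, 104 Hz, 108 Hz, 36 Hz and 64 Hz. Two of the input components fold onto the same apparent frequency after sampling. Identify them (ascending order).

fs/2 = 20 Hz.
72 Hz mod fs = 32 Hz.
32 Hz > fs/2 = 20 Hz, folds to fs − 32 Hz = 8 Hz.
104 Hz mod fs = 24 Hz.
24 Hz > fs/2 = 20 Hz, folds to fs − 24 Hz = 16 Hz.
108 Hz mod fs = 28 Hz.
28 Hz > fs/2 = 20 Hz, folds to fs − 28 Hz = 12 Hz.
36 Hz > fs/2 = 20 Hz, folds to fs − 36 Hz = 4 Hz.
64 Hz mod fs = 24 Hz.
24 Hz > fs/2 = 20 Hz, folds to fs − 24 Hz = 16 Hz.
64 Hz and 104 Hz both map to 16 Hz.

64 Hz, 104 Hz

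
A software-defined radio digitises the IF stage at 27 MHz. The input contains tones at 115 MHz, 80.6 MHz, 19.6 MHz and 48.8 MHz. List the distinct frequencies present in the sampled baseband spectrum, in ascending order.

fs/2 = 13.5 MHz.
115 MHz mod fs = 7 MHz.
7 MHz ≤ fs/2 = 13.5 MHz, appears at 7 MHz.
80.6 MHz mod fs = 26.6 MHz.
26.6 MHz > fs/2 = 13.5 MHz, folds to fs − 26.6 MHz = 0.4 MHz.
19.6 MHz > fs/2 = 13.5 MHz, folds to fs − 19.6 MHz = 7.4 MHz.
48.8 MHz mod fs = 21.8 MHz.
21.8 MHz > fs/2 = 13.5 MHz, folds to fs − 21.8 MHz = 5.2 MHz.
Distinct values: {0.4 MHz, 5.2 MHz, 7 MHz, 7.4 MHz}.

0.4 MHz, 5.2 MHz, 7 MHz, 7.4 MHz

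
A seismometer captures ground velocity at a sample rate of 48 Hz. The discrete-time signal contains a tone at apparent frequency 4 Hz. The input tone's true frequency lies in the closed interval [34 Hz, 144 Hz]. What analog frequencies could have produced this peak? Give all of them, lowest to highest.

Frequencies that alias to 4 Hz are k·fs ± 4 Hz for integer k ≥ 0.
k=0: 4 Hz.
k=1: 44 Hz, 52 Hz.
k=2: 92 Hz, 100 Hz.
k=3: 140 Hz, 148 Hz.
k=4: 188 Hz, 196 Hz.
Within [34 Hz, 144 Hz]: 44 Hz, 52 Hz, 92 Hz, 100 Hz, 140 Hz.

44 Hz, 52 Hz, 92 Hz, 100 Hz, 140 Hz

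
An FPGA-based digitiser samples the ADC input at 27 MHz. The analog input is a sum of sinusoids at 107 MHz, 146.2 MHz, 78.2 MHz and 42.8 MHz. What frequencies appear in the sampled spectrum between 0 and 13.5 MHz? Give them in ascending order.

fs/2 = 13.5 MHz.
107 MHz mod fs = 26 MHz.
26 MHz > fs/2 = 13.5 MHz, folds to fs − 26 MHz = 1 MHz.
146.2 MHz mod fs = 11.2 MHz.
11.2 MHz ≤ fs/2 = 13.5 MHz, appears at 11.2 MHz.
78.2 MHz mod fs = 24.2 MHz.
24.2 MHz > fs/2 = 13.5 MHz, folds to fs − 24.2 MHz = 2.8 MHz.
42.8 MHz mod fs = 15.8 MHz.
15.8 MHz > fs/2 = 13.5 MHz, folds to fs − 15.8 MHz = 11.2 MHz.
Distinct values: {1 MHz, 2.8 MHz, 11.2 MHz}.

1 MHz, 2.8 MHz, 11.2 MHz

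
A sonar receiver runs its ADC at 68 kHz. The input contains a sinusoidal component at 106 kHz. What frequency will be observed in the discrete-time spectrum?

106 kHz mod fs = 38 kHz.
38 kHz > fs/2 = 34 kHz, folds to fs − 38 kHz = 30 kHz.

30 kHz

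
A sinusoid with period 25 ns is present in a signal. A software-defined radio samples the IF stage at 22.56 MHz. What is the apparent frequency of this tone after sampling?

T = 25 ns → f = 1/T = 40 MHz.
40 MHz mod fs = 17.44 MHz.
17.44 MHz > fs/2 = 11.28 MHz, folds to fs − 17.44 MHz = 5.12 MHz.

5.12 MHz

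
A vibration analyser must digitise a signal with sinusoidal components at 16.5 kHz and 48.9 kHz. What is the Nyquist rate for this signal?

Highest-frequency component: 48.9 kHz.
Nyquist rate = 2 × 48.9 kHz = 97.8 kHz.

97.8 kHz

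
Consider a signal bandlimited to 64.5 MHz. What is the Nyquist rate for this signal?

Nyquist rate = 2 × 64.5 MHz = 129 MHz.

129 MHz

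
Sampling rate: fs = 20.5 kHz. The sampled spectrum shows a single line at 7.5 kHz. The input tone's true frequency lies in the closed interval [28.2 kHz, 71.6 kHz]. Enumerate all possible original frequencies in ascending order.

Frequencies that alias to 7.5 kHz are k·fs ± 7.5 kHz for integer k ≥ 0.
k=0: 7.5 kHz.
k=1: 13 kHz, 28 kHz.
k=2: 33.5 kHz, 48.5 kHz.
k=3: 54 kHz, 69 kHz.
k=4: 74.5 kHz, 89.5 kHz.
Within [28.2 kHz, 71.6 kHz]: 33.5 kHz, 48.5 kHz, 54 kHz, 69 kHz.

33.5 kHz, 48.5 kHz, 54 kHz, 69 kHz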